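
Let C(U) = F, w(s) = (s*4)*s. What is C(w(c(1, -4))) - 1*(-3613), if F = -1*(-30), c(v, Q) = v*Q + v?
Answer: 3643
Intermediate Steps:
c(v, Q) = v + Q*v (c(v, Q) = Q*v + v = v + Q*v)
w(s) = 4*s² (w(s) = (4*s)*s = 4*s²)
F = 30
C(U) = 30
C(w(c(1, -4))) - 1*(-3613) = 30 - 1*(-3613) = 30 + 3613 = 3643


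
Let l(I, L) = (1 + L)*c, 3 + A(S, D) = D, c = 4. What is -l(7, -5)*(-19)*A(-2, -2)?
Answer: 1520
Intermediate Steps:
A(S, D) = -3 + D
l(I, L) = 4 + 4*L (l(I, L) = (1 + L)*4 = 4 + 4*L)
-l(7, -5)*(-19)*A(-2, -2) = -(4 + 4*(-5))*(-19)*(-3 - 2) = -(4 - 20)*(-19)*(-5) = -(-16*(-19))*(-5) = -304*(-5) = -1*(-1520) = 1520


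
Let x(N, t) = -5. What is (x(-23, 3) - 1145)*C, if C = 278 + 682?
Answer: -1104000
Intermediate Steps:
C = 960
(x(-23, 3) - 1145)*C = (-5 - 1145)*960 = -1150*960 = -1104000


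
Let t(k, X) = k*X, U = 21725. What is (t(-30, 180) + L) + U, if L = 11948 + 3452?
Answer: 31725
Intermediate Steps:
t(k, X) = X*k
L = 15400
(t(-30, 180) + L) + U = (180*(-30) + 15400) + 21725 = (-5400 + 15400) + 21725 = 10000 + 21725 = 31725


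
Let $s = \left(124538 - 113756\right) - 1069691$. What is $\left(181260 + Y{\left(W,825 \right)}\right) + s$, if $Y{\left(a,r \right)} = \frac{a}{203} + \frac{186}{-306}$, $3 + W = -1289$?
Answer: $- \frac{9086372282}{10353} \approx -8.7766 \cdot 10^{5}$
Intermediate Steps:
$W = -1292$ ($W = -3 - 1289 = -1292$)
$s = -1058909$ ($s = 10782 - 1069691 = -1058909$)
$Y{\left(a,r \right)} = - \frac{31}{51} + \frac{a}{203}$ ($Y{\left(a,r \right)} = a \frac{1}{203} + 186 \left(- \frac{1}{306}\right) = \frac{a}{203} - \frac{31}{51} = - \frac{31}{51} + \frac{a}{203}$)
$\left(181260 + Y{\left(W,825 \right)}\right) + s = \left(181260 + \left(- \frac{31}{51} + \frac{1}{203} \left(-1292\right)\right)\right) - 1058909 = \left(181260 - \frac{72185}{10353}\right) - 1058909 = \frac{1876512595}{10353} - 1058909 = - \frac{9086372282}{10353}$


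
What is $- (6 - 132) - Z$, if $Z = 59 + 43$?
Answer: $24$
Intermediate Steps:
$Z = 102$
$- (6 - 132) - Z = - (6 - 132) - 102 = \left(-1\right) \left(-126\right) - 102 = 126 - 102 = 24$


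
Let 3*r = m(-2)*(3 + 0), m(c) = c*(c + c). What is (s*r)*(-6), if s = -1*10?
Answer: 480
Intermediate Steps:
m(c) = 2*c**2 (m(c) = c*(2*c) = 2*c**2)
r = 8 (r = ((2*(-2)**2)*(3 + 0))/3 = ((2*4)*3)/3 = (8*3)/3 = (1/3)*24 = 8)
s = -10
(s*r)*(-6) = -10*8*(-6) = -80*(-6) = 480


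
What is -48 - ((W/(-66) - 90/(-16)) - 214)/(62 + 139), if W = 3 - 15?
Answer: -276901/5896 ≈ -46.964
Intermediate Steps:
W = -12
-48 - ((W/(-66) - 90/(-16)) - 214)/(62 + 139) = -48 - ((-12/(-66) - 90/(-16)) - 214)/(62 + 139) = -48 - ((-12*(-1/66) - 90*(-1/16)) - 214)/201 = -48 - ((2/11 + 45/8) - 214)/201 = -48 - (511/88 - 214)/201 = -48 - (-18321)/(88*201) = -48 - 1*(-6107/5896) = -48 + 6107/5896 = -276901/5896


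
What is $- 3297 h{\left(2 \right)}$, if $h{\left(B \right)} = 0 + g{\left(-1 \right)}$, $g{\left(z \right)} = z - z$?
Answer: $0$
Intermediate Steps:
$g{\left(z \right)} = 0$
$h{\left(B \right)} = 0$ ($h{\left(B \right)} = 0 + 0 = 0$)
$- 3297 h{\left(2 \right)} = \left(-3297\right) 0 = 0$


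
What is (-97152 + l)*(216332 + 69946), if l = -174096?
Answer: -77652334944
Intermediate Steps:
(-97152 + l)*(216332 + 69946) = (-97152 - 174096)*(216332 + 69946) = -271248*286278 = -77652334944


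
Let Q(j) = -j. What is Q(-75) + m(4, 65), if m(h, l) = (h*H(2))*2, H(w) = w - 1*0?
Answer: 91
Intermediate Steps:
H(w) = w (H(w) = w + 0 = w)
m(h, l) = 4*h (m(h, l) = (h*2)*2 = (2*h)*2 = 4*h)
Q(-75) + m(4, 65) = -1*(-75) + 4*4 = 75 + 16 = 91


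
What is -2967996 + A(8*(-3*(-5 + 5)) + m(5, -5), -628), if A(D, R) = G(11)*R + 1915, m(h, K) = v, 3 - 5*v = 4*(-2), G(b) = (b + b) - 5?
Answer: -2976757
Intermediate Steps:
G(b) = -5 + 2*b (G(b) = 2*b - 5 = -5 + 2*b)
v = 11/5 (v = 3/5 - 4*(-2)/5 = 3/5 - 1/5*(-8) = 3/5 + 8/5 = 11/5 ≈ 2.2000)
m(h, K) = 11/5
A(D, R) = 1915 + 17*R (A(D, R) = (-5 + 2*11)*R + 1915 = (-5 + 22)*R + 1915 = 17*R + 1915 = 1915 + 17*R)
-2967996 + A(8*(-3*(-5 + 5)) + m(5, -5), -628) = -2967996 + (1915 + 17*(-628)) = -2967996 + (1915 - 10676) = -2967996 - 8761 = -2976757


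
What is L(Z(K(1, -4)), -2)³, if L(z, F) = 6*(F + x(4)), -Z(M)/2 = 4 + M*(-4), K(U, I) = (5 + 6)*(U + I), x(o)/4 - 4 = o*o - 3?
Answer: 62099136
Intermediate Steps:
x(o) = 4 + 4*o² (x(o) = 16 + 4*(o*o - 3) = 16 + 4*(o² - 3) = 16 + 4*(-3 + o²) = 16 + (-12 + 4*o²) = 4 + 4*o²)
K(U, I) = 11*I + 11*U (K(U, I) = 11*(I + U) = 11*I + 11*U)
Z(M) = -8 + 8*M (Z(M) = -2*(4 + M*(-4)) = -2*(4 - 4*M) = -8 + 8*M)
L(z, F) = 408 + 6*F (L(z, F) = 6*(F + (4 + 4*4²)) = 6*(F + (4 + 4*16)) = 6*(F + (4 + 64)) = 6*(F + 68) = 6*(68 + F) = 408 + 6*F)
L(Z(K(1, -4)), -2)³ = (408 + 6*(-2))³ = (408 - 12)³ = 396³ = 62099136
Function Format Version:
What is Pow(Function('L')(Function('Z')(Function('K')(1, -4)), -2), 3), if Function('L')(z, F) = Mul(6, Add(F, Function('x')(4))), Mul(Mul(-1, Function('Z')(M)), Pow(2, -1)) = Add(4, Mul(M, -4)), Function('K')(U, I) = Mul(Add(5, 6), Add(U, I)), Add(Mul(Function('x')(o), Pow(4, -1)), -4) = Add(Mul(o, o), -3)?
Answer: 62099136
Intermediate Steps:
Function('x')(o) = Add(4, Mul(4, Pow(o, 2))) (Function('x')(o) = Add(16, Mul(4, Add(Mul(o, o), -3))) = Add(16, Mul(4, Add(Pow(o, 2), -3))) = Add(16, Mul(4, Add(-3, Pow(o, 2)))) = Add(16, Add(-12, Mul(4, Pow(o, 2)))) = Add(4, Mul(4, Pow(o, 2))))
Function('K')(U, I) = Add(Mul(11, I), Mul(11, U)) (Function('K')(U, I) = Mul(11, Add(I, U)) = Add(Mul(11, I), Mul(11, U)))
Function('Z')(M) = Add(-8, Mul(8, M)) (Function('Z')(M) = Mul(-2, Add(4, Mul(M, -4))) = Mul(-2, Add(4, Mul(-4, M))) = Add(-8, Mul(8, M)))
Function('L')(z, F) = Add(408, Mul(6, F)) (Function('L')(z, F) = Mul(6, Add(F, Add(4, Mul(4, Pow(4, 2))))) = Mul(6, Add(F, Add(4, Mul(4, 16)))) = Mul(6, Add(F, Add(4, 64))) = Mul(6, Add(F, 68)) = Mul(6, Add(68, F)) = Add(408, Mul(6, F)))
Pow(Function('L')(Function('Z')(Function('K')(1, -4)), -2), 3) = Pow(Add(408, Mul(6, -2)), 3) = Pow(Add(408, -12), 3) = Pow(396, 3) = 62099136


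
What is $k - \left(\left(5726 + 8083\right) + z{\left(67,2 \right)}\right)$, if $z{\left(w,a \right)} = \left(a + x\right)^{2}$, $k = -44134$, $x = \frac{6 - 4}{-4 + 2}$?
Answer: $-57944$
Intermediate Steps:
$x = -1$ ($x = \frac{2}{-2} = 2 \left(- \frac{1}{2}\right) = -1$)
$z{\left(w,a \right)} = \left(-1 + a\right)^{2}$ ($z{\left(w,a \right)} = \left(a - 1\right)^{2} = \left(-1 + a\right)^{2}$)
$k - \left(\left(5726 + 8083\right) + z{\left(67,2 \right)}\right) = -44134 - \left(\left(5726 + 8083\right) + \left(-1 + 2\right)^{2}\right) = -44134 - \left(13809 + 1^{2}\right) = -44134 - \left(13809 + 1\right) = -44134 - 13810 = -57944$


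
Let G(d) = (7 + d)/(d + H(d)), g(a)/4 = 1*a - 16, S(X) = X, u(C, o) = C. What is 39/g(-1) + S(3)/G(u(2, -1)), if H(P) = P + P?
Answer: 97/68 ≈ 1.4265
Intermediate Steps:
H(P) = 2*P
g(a) = -64 + 4*a (g(a) = 4*(1*a - 16) = 4*(a - 16) = 4*(-16 + a) = -64 + 4*a)
G(d) = (7 + d)/(3*d) (G(d) = (7 + d)/(d + 2*d) = (7 + d)/((3*d)) = (7 + d)*(1/(3*d)) = (7 + d)/(3*d))
39/g(-1) + S(3)/G(u(2, -1)) = 39/(-64 + 4*(-1)) + 3/(((1/3)*(7 + 2)/2)) = 39/(-64 - 4) + 3/(((1/3)*(1/2)*9)) = 39/(-68) + 3/(3/2) = 39*(-1/68) + 3*(2/3) = -39/68 + 2 = 97/68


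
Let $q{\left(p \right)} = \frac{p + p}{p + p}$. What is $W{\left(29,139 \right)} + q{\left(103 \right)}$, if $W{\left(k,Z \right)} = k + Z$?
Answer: $169$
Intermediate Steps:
$W{\left(k,Z \right)} = Z + k$
$q{\left(p \right)} = 1$ ($q{\left(p \right)} = \frac{2 p}{2 p} = 2 p \frac{1}{2 p} = 1$)
$W{\left(29,139 \right)} + q{\left(103 \right)} = \left(139 + 29\right) + 1 = 168 + 1 = 169$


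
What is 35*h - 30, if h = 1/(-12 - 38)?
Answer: -307/10 ≈ -30.700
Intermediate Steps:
h = -1/50 (h = 1/(-50) = -1/50 ≈ -0.020000)
35*h - 30 = 35*(-1/50) - 30 = -7/10 - 30 = -307/10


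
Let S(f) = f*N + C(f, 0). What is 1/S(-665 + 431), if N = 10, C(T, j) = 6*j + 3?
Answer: -1/2337 ≈ -0.00042790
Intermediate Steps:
C(T, j) = 3 + 6*j
S(f) = 3 + 10*f (S(f) = f*10 + (3 + 6*0) = 10*f + (3 + 0) = 10*f + 3 = 3 + 10*f)
1/S(-665 + 431) = 1/(3 + 10*(-665 + 431)) = 1/(3 + 10*(-234)) = 1/(3 - 2340) = 1/(-2337) = -1/2337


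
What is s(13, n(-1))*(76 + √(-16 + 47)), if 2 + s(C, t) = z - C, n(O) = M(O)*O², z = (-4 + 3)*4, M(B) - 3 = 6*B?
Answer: -1444 - 19*√31 ≈ -1549.8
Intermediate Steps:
M(B) = 3 + 6*B
z = -4 (z = -1*4 = -4)
n(O) = O²*(3 + 6*O) (n(O) = (3 + 6*O)*O² = O²*(3 + 6*O))
s(C, t) = -6 - C (s(C, t) = -2 + (-4 - C) = -6 - C)
s(13, n(-1))*(76 + √(-16 + 47)) = (-6 - 1*13)*(76 + √(-16 + 47)) = (-6 - 13)*(76 + √31) = -19*(76 + √31) = -1444 - 19*√31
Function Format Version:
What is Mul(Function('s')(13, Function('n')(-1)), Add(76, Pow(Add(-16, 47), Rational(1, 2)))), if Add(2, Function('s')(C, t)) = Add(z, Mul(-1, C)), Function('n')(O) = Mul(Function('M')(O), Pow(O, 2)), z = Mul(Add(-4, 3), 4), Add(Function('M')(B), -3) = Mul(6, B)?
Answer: Add(-1444, Mul(-19, Pow(31, Rational(1, 2)))) ≈ -1549.8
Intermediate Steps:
Function('M')(B) = Add(3, Mul(6, B))
z = -4 (z = Mul(-1, 4) = -4)
Function('n')(O) = Mul(Pow(O, 2), Add(3, Mul(6, O))) (Function('n')(O) = Mul(Add(3, Mul(6, O)), Pow(O, 2)) = Mul(Pow(O, 2), Add(3, Mul(6, O))))
Function('s')(C, t) = Add(-6, Mul(-1, C)) (Function('s')(C, t) = Add(-2, Add(-4, Mul(-1, C))) = Add(-6, Mul(-1, C)))
Mul(Function('s')(13, Function('n')(-1)), Add(76, Pow(Add(-16, 47), Rational(1, 2)))) = Mul(Add(-6, Mul(-1, 13)), Add(76, Pow(Add(-16, 47), Rational(1, 2)))) = Mul(Add(-6, -13), Add(76, Pow(31, Rational(1, 2)))) = Mul(-19, Add(76, Pow(31, Rational(1, 2)))) = Add(-1444, Mul(-19, Pow(31, Rational(1, 2))))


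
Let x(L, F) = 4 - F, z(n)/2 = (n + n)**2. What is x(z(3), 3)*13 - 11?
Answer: 2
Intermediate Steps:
z(n) = 8*n**2 (z(n) = 2*(n + n)**2 = 2*(2*n)**2 = 2*(4*n**2) = 8*n**2)
x(z(3), 3)*13 - 11 = (4 - 1*3)*13 - 11 = (4 - 3)*13 - 11 = 1*13 - 11 = 13 - 11 = 2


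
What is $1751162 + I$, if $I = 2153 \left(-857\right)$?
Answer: $-93959$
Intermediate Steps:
$I = -1845121$
$1751162 + I = 1751162 - 1845121 = -93959$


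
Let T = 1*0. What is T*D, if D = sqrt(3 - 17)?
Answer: 0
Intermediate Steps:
T = 0
D = I*sqrt(14) (D = sqrt(-14) = I*sqrt(14) ≈ 3.7417*I)
T*D = 0*(I*sqrt(14)) = 0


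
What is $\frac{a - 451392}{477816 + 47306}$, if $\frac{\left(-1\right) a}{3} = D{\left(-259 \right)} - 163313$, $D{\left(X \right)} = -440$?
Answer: $\frac{39867}{525122} \approx 0.07592$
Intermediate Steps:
$a = 491259$ ($a = - 3 \left(-440 - 163313\right) = \left(-3\right) \left(-163753\right) = 491259$)
$\frac{a - 451392}{477816 + 47306} = \frac{491259 - 451392}{477816 + 47306} = \frac{39867}{525122}$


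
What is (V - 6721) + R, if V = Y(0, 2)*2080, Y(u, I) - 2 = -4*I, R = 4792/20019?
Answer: -384380027/20019 ≈ -19201.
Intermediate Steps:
R = 4792/20019 (R = 4792*(1/20019) = 4792/20019 ≈ 0.23937)
Y(u, I) = 2 - 4*I
V = -12480 (V = (2 - 4*2)*2080 = (2 - 8)*2080 = -6*2080 = -12480)
(V - 6721) + R = (-12480 - 6721) + 4792/20019 = -19201 + 4792/20019 = -384380027/20019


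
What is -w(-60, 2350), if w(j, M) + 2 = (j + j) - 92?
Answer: 214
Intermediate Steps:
w(j, M) = -94 + 2*j (w(j, M) = -2 + ((j + j) - 92) = -2 + (2*j - 92) = -2 + (-92 + 2*j) = -94 + 2*j)
-w(-60, 2350) = -(-94 + 2*(-60)) = -(-94 - 120) = -1*(-214) = 214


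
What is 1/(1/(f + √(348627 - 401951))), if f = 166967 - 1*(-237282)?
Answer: 404249 + 2*I*√13331 ≈ 4.0425e+5 + 230.92*I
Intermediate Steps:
f = 404249 (f = 166967 + 237282 = 404249)
1/(1/(f + √(348627 - 401951))) = 1/(1/(404249 + √(348627 - 401951))) = 1/(1/(404249 + √(-53324))) = 1/(1/(404249 + 2*I*√13331)) = 404249 + 2*I*√13331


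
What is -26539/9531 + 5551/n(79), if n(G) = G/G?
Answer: 52880042/9531 ≈ 5548.2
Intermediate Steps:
n(G) = 1
-26539/9531 + 5551/n(79) = -26539/9531 + 5551/1 = -26539*1/9531 + 5551*1 = -26539/9531 + 5551 = 52880042/9531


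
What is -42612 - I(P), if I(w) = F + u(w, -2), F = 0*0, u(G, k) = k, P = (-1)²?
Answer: -42610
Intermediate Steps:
P = 1
F = 0
I(w) = -2 (I(w) = 0 - 2 = -2)
-42612 - I(P) = -42612 - 1*(-2) = -42612 + 2 = -42610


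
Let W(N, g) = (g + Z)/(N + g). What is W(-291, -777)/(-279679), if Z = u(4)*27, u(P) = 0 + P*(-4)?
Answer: -403/99565724 ≈ -4.0476e-6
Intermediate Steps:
u(P) = -4*P (u(P) = 0 - 4*P = -4*P)
Z = -432 (Z = -4*4*27 = -16*27 = -432)
W(N, g) = (-432 + g)/(N + g) (W(N, g) = (g - 432)/(N + g) = (-432 + g)/(N + g))
W(-291, -777)/(-279679) = ((-432 - 777)/(-291 - 777))/(-279679) = (-1209/(-1068))*(-1/279679) = -1/1068*(-1209)*(-1/279679) = (403/356)*(-1/279679) = -403/99565724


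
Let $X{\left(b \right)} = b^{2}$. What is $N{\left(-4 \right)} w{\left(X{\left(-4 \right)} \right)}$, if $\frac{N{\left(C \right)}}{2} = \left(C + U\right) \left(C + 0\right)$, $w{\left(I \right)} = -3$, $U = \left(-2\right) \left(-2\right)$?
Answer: $0$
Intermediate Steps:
$U = 4$
$N{\left(C \right)} = 2 C \left(4 + C\right)$ ($N{\left(C \right)} = 2 \left(C + 4\right) \left(C + 0\right) = 2 \left(4 + C\right) C = 2 C \left(4 + C\right)$)
$N{\left(-4 \right)} w{\left(X{\left(-4 \right)} \right)} = 2 \left(-4\right) \left(4 - 4\right) \left(-3\right) = 2 \left(-4\right) 0 \left(-3\right) = 0 \left(-3\right) = 0$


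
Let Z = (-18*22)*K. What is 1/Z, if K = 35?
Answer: -1/13860 ≈ -7.2150e-5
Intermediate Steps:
Z = -13860 (Z = -18*22*35 = -396*35 = -13860)
1/Z = 1/(-13860) = -1/13860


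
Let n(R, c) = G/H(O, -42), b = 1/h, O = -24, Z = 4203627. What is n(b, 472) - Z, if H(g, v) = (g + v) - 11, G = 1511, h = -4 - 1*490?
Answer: -323680790/77 ≈ -4.2036e+6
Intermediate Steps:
h = -494 (h = -4 - 490 = -494)
H(g, v) = -11 + g + v
b = -1/494 (b = 1/(-494) = -1/494 ≈ -0.0020243)
n(R, c) = -1511/77 (n(R, c) = 1511/(-11 - 24 - 42) = 1511/(-77) = 1511*(-1/77) = -1511/77)
n(b, 472) - Z = -1511/77 - 1*4203627 = -1511/77 - 4203627 = -323680790/77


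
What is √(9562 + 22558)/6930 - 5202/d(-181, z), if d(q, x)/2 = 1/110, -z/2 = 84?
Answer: -286110 + √8030/3465 ≈ -2.8611e+5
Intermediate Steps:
z = -168 (z = -2*84 = -168)
d(q, x) = 1/55 (d(q, x) = 2/110 = 2*(1/110) = 1/55)
√(9562 + 22558)/6930 - 5202/d(-181, z) = √(9562 + 22558)/6930 - 5202/1/55 = √32120*(1/6930) - 5202*55 = (2*√8030)*(1/6930) - 286110 = √8030/3465 - 286110 = -286110 + √8030/3465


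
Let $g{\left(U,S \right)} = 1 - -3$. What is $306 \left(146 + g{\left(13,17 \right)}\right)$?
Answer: $45900$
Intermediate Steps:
$g{\left(U,S \right)} = 4$ ($g{\left(U,S \right)} = 1 + 3 = 4$)
$306 \left(146 + g{\left(13,17 \right)}\right) = 306 \left(146 + 4\right) = 306 \cdot 150 = 45900$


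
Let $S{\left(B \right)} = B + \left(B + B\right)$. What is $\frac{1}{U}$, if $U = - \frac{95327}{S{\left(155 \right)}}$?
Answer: $- \frac{465}{95327} \approx -0.0048779$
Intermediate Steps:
$S{\left(B \right)} = 3 B$ ($S{\left(B \right)} = B + 2 B = 3 B$)
$U = - \frac{95327}{465}$ ($U = - \frac{95327}{3 \cdot 155} = - \frac{95327}{465} \approx -205.0$)
$\frac{1}{U} = \frac{1}{- \frac{95327}{465}} = - \frac{465}{95327}$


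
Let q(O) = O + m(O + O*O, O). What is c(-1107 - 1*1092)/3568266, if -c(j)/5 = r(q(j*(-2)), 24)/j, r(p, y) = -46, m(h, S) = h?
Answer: -5/170578629 ≈ -2.9312e-8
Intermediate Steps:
q(O) = O² + 2*O (q(O) = O + (O + O*O) = O + (O + O²) = O² + 2*O)
c(j) = 230/j (c(j) = -(-230)/j = 230/j)
c(-1107 - 1*1092)/3568266 = (230/(-1107 - 1*1092))/3568266 = (230/(-1107 - 1092))*(1/3568266) = (230/(-2199))*(1/3568266) = (230*(-1/2199))*(1/3568266) = -230/2199*1/3568266 = -5/170578629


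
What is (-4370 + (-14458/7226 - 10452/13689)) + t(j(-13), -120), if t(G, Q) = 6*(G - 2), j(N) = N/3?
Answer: -5593568167/1268163 ≈ -4410.8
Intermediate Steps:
j(N) = N/3 (j(N) = N*(⅓) = N/3)
t(G, Q) = -12 + 6*G (t(G, Q) = 6*(-2 + G) = -12 + 6*G)
(-4370 + (-14458/7226 - 10452/13689)) + t(j(-13), -120) = (-4370 + (-14458/7226 - 10452/13689)) + (-12 + 6*((⅓)*(-13))) = (-4370 + (-14458*1/7226 - 10452*1/13689)) + (-12 + 6*(-13/3)) = (-4370 + (-7229/3613 - 268/351)) + (-12 - 26) = (-4370 - 3505663/1268163) - 38 = -5545377973/1268163 - 38 = -5593568167/1268163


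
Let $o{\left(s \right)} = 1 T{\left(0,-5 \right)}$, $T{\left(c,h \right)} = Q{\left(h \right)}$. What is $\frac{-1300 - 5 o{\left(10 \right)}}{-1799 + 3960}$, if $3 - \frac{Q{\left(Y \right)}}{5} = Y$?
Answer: $- \frac{1500}{2161} \approx -0.69412$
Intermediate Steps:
$Q{\left(Y \right)} = 15 - 5 Y$
$T{\left(c,h \right)} = 15 - 5 h$
$o{\left(s \right)} = 40$ ($o{\left(s \right)} = 1 \left(15 - -25\right) = 1 \left(15 + 25\right) = 1 \cdot 40 = 40$)
$\frac{-1300 - 5 o{\left(10 \right)}}{-1799 + 3960} = \frac{-1300 - 200}{-1799 + 3960} = \frac{-1300 - 200}{2161} = \left(-1500\right) \frac{1}{2161} = - \frac{1500}{2161}$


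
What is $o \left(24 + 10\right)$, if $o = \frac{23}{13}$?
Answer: $\frac{782}{13} \approx 60.154$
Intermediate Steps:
$o = \frac{23}{13}$ ($o = 23 \cdot \frac{1}{13} = \frac{23}{13} \approx 1.7692$)
$o \left(24 + 10\right) = \frac{23 \left(24 + 10\right)}{13} = \frac{23}{13} \cdot 34 = \frac{782}{13}$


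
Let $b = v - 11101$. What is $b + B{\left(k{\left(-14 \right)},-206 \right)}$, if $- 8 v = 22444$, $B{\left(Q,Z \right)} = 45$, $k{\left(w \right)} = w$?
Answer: $- \frac{27723}{2} \approx -13862.0$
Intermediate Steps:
$v = - \frac{5611}{2}$ ($v = \left(- \frac{1}{8}\right) 22444 = - \frac{5611}{2} \approx -2805.5$)
$b = - \frac{27813}{2}$ ($b = - \frac{5611}{2} - 11101 = - \frac{27813}{2} \approx -13907.0$)
$b + B{\left(k{\left(-14 \right)},-206 \right)} = - \frac{27813}{2} + 45 = - \frac{27723}{2}$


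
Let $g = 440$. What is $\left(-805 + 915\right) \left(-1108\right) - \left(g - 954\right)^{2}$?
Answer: $-386076$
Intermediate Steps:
$\left(-805 + 915\right) \left(-1108\right) - \left(g - 954\right)^{2} = \left(-805 + 915\right) \left(-1108\right) - \left(440 - 954\right)^{2} = 110 \left(-1108\right) - \left(-514\right)^{2} = -121880 - 264196 = -386076$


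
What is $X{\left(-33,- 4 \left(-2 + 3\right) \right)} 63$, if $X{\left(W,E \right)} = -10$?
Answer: $-630$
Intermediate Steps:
$X{\left(-33,- 4 \left(-2 + 3\right) \right)} 63 = \left(-10\right) 63 = -630$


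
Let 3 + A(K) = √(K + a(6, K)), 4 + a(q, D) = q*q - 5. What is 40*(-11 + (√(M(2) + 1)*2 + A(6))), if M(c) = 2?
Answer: -560 + 40*√33 + 80*√3 ≈ -191.65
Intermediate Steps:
a(q, D) = -9 + q² (a(q, D) = -4 + (q*q - 5) = -4 + (q² - 5) = -4 + (-5 + q²) = -9 + q²)
A(K) = -3 + √(27 + K) (A(K) = -3 + √(K + (-9 + 6²)) = -3 + √(K + (-9 + 36)) = -3 + √(K + 27) = -3 + √(27 + K))
40*(-11 + (√(M(2) + 1)*2 + A(6))) = 40*(-11 + (√(2 + 1)*2 + (-3 + √(27 + 6)))) = 40*(-11 + (√3*2 + (-3 + √33))) = 40*(-11 + (2*√3 + (-3 + √33))) = 40*(-11 + (-3 + √33 + 2*√3)) = 40*(-14 + √33 + 2*√3) = -560 + 40*√33 + 80*√3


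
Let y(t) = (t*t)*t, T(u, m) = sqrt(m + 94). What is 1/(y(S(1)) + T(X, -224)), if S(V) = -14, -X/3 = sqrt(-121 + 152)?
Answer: -1372/3764833 - I*sqrt(130)/7529666 ≈ -0.00036443 - 1.5142e-6*I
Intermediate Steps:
X = -3*sqrt(31) (X = -3*sqrt(-121 + 152) = -3*sqrt(31) ≈ -16.703)
T(u, m) = sqrt(94 + m)
y(t) = t**3 (y(t) = t**2*t = t**3)
1/(y(S(1)) + T(X, -224)) = 1/((-14)**3 + sqrt(94 - 224)) = 1/(-2744 + sqrt(-130)) = 1/(-2744 + I*sqrt(130))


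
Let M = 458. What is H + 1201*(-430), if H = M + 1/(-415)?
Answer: -214128381/415 ≈ -5.1597e+5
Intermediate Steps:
H = 190069/415 (H = 458 + 1/(-415) = 458 - 1/415 = 190069/415 ≈ 458.00)
H + 1201*(-430) = 190069/415 + 1201*(-430) = 190069/415 - 516430 = -214128381/415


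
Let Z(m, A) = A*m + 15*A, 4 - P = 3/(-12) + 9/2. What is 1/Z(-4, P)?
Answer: -4/11 ≈ -0.36364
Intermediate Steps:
P = -¼ (P = 4 - (3/(-12) + 9/2) = 4 - (3*(-1/12) + 9*(½)) = 4 - (-¼ + 9/2) = 4 - 1*17/4 = 4 - 17/4 = -¼ ≈ -0.25000)
Z(m, A) = 15*A + A*m
1/Z(-4, P) = 1/(-(15 - 4)/4) = 1/(-¼*11) = 1/(-11/4) = -4/11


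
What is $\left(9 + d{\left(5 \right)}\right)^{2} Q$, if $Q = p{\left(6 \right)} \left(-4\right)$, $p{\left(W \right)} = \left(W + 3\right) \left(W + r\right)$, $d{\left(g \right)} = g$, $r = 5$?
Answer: $-77616$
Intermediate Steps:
$p{\left(W \right)} = \left(3 + W\right) \left(5 + W\right)$ ($p{\left(W \right)} = \left(W + 3\right) \left(W + 5\right) = \left(3 + W\right) \left(5 + W\right)$)
$Q = -396$ ($Q = \left(15 + 6^{2} + 8 \cdot 6\right) \left(-4\right) = \left(15 + 36 + 48\right) \left(-4\right) = 99 \left(-4\right) = -396$)
$\left(9 + d{\left(5 \right)}\right)^{2} Q = \left(9 + 5\right)^{2} \left(-396\right) = 14^{2} \left(-396\right) = 196 \left(-396\right) = -77616$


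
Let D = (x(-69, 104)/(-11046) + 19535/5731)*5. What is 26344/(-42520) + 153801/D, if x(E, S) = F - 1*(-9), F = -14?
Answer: 10348991944993193/1147042188475 ≈ 9022.3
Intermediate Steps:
x(E, S) = -5 (x(E, S) = -14 - 1*(-9) = -14 + 9 = -5)
D = 1079061325/63304626 (D = (-5/(-11046) + 19535/5731)*5 = (-5*(-1/11046) + 19535*(1/5731))*5 = (5/11046 + 19535/5731)*5 = (215812265/63304626)*5 = 1079061325/63304626 ≈ 17.046)
26344/(-42520) + 153801/D = 26344/(-42520) + 153801/(1079061325/63304626) = 26344*(-1/42520) + 153801*(63304626/1079061325) = -3293/5315 + 9736314783426/1079061325 = 10348991944993193/1147042188475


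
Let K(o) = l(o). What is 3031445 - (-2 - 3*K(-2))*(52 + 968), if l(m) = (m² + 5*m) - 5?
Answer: 2999825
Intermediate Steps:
l(m) = -5 + m² + 5*m
K(o) = -5 + o² + 5*o
3031445 - (-2 - 3*K(-2))*(52 + 968) = 3031445 - (-2 - 3*(-5 + (-2)² + 5*(-2)))*(52 + 968) = 3031445 - (-2 - 3*(-5 + 4 - 10))*1020 = 3031445 - (-2 - 3*(-11))*1020 = 3031445 - (-2 + 33)*1020 = 3031445 - 31*1020 = 3031445 - 1*31620 = 3031445 - 31620 = 2999825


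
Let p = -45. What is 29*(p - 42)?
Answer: -2523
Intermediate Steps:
29*(p - 42) = 29*(-45 - 42) = 29*(-87) = -2523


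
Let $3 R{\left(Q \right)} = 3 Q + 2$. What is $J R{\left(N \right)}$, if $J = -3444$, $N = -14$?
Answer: $45920$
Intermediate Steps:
$R{\left(Q \right)} = \frac{2}{3} + Q$ ($R{\left(Q \right)} = \frac{3 Q + 2}{3} = \frac{2 + 3 Q}{3} = \frac{2}{3} + Q$)
$J R{\left(N \right)} = - 3444 \left(\frac{2}{3} - 14\right) = \left(-3444\right) \left(- \frac{40}{3}\right) = 45920$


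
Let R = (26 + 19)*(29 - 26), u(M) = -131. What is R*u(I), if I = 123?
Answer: -17685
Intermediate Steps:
R = 135 (R = 45*3 = 135)
R*u(I) = 135*(-131) = -17685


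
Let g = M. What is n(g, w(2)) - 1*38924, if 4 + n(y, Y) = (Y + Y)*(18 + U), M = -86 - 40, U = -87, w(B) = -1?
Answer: -38790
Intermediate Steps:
M = -126
g = -126
n(y, Y) = -4 - 138*Y (n(y, Y) = -4 + (Y + Y)*(18 - 87) = -4 + (2*Y)*(-69) = -4 - 138*Y)
n(g, w(2)) - 1*38924 = (-4 - 138*(-1)) - 1*38924 = (-4 + 138) - 38924 = 134 - 38924 = -38790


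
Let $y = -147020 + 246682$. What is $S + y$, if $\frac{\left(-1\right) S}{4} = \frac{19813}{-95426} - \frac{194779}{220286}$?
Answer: $\frac{523771971907230}{5255252959} \approx 99666.0$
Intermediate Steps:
$y = 99662$
$S = \frac{22951507372}{5255252959}$ ($S = - 4 \left(\frac{19813}{-95426} - \frac{194779}{220286}\right) = - 4 \left(19813 \left(- \frac{1}{95426}\right) - \frac{194779}{220286}\right) = - 4 \left(- \frac{19813}{95426} - \frac{194779}{220286}\right) = \left(-4\right) \left(- \frac{5737876843}{5255252959}\right) = \frac{22951507372}{5255252959} \approx 4.3673$)
$S + y = \frac{22951507372}{5255252959} + 99662 = \frac{523771971907230}{5255252959}$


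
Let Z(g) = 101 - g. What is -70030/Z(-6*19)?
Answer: -14006/43 ≈ -325.72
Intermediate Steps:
-70030/Z(-6*19) = -70030/(101 - (-6)*19) = -70030/(101 - 1*(-114)) = -70030/(101 + 114) = -70030/215 = -70030*1/215 = -14006/43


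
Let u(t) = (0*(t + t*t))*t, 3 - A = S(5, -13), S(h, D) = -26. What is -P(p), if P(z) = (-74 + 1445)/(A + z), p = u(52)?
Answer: -1371/29 ≈ -47.276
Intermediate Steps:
A = 29 (A = 3 - 1*(-26) = 3 + 26 = 29)
u(t) = 0 (u(t) = (0*(t + t**2))*t = 0*t = 0)
p = 0
P(z) = 1371/(29 + z) (P(z) = (-74 + 1445)/(29 + z) = 1371/(29 + z))
-P(p) = -1371/(29 + 0) = -1371/29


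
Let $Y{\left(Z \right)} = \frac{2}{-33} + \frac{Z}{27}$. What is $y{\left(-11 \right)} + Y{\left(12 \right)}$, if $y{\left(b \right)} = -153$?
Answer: $- \frac{15109}{99} \approx -152.62$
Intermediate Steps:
$Y{\left(Z \right)} = - \frac{2}{33} + \frac{Z}{27}$ ($Y{\left(Z \right)} = 2 \left(- \frac{1}{33}\right) + Z \frac{1}{27} = - \frac{2}{33} + \frac{Z}{27}$)
$y{\left(-11 \right)} + Y{\left(12 \right)} = -153 + \left(- \frac{2}{33} + \frac{1}{27} \cdot 12\right) = -153 + \left(- \frac{2}{33} + \frac{4}{9}\right) = -153 + \frac{38}{99} = - \frac{15109}{99}$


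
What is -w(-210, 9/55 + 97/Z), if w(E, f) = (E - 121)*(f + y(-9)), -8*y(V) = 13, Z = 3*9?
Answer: 8380589/11880 ≈ 705.44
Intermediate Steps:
Z = 27
y(V) = -13/8 (y(V) = -1/8*13 = -13/8)
w(E, f) = (-121 + E)*(-13/8 + f) (w(E, f) = (E - 121)*(f - 13/8) = (-121 + E)*(-13/8 + f))
-w(-210, 9/55 + 97/Z) = -(1573/8 - 121*(9/55 + 97/27) - 13/8*(-210) - 210*(9/55 + 97/27)) = -(1573/8 - 121*(9*(1/55) + 97*(1/27)) + 1365/4 - 210*(9*(1/55) + 97*(1/27))) = -(1573/8 - 121*(9/55 + 97/27) + 1365/4 - 210*(9/55 + 97/27)) = -(1573/8 - 121*5578/1485 + 1365/4 - 210*5578/1485) = -(1573/8 - 61358/135 + 1365/4 - 78092/99) = -1*(-8380589/11880) = 8380589/11880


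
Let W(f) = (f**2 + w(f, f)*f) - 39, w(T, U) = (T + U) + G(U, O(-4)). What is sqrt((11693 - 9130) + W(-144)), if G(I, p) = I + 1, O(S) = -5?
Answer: 2*sqrt(21331) ≈ 292.10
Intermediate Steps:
G(I, p) = 1 + I
w(T, U) = 1 + T + 2*U (w(T, U) = (T + U) + (1 + U) = 1 + T + 2*U)
W(f) = -39 + f**2 + f*(1 + 3*f) (W(f) = (f**2 + (1 + f + 2*f)*f) - 39 = (f**2 + (1 + 3*f)*f) - 39 = (f**2 + f*(1 + 3*f)) - 39 = -39 + f**2 + f*(1 + 3*f))
sqrt((11693 - 9130) + W(-144)) = sqrt((11693 - 9130) + (-39 - 144 + 4*(-144)**2)) = sqrt(2563 + (-39 - 144 + 4*20736)) = sqrt(2563 + (-39 - 144 + 82944)) = sqrt(2563 + 82761) = sqrt(85324) = 2*sqrt(21331)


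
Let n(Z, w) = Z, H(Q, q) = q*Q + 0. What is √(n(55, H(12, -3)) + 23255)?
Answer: 3*√2590 ≈ 152.68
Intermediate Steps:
H(Q, q) = Q*q (H(Q, q) = Q*q + 0 = Q*q)
√(n(55, H(12, -3)) + 23255) = √(55 + 23255) = √23310 = 3*√2590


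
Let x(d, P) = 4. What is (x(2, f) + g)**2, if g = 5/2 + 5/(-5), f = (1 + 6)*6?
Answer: 121/4 ≈ 30.250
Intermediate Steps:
f = 42 (f = 7*6 = 42)
g = 3/2 (g = 5*(1/2) + 5*(-1/5) = 5/2 - 1 = 3/2 ≈ 1.5000)
(x(2, f) + g)**2 = (4 + 3/2)**2 = (11/2)**2 = 121/4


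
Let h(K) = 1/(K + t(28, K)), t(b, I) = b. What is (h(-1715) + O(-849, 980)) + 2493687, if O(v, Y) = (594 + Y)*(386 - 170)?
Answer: 4780402976/1687 ≈ 2.8337e+6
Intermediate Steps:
O(v, Y) = 128304 + 216*Y (O(v, Y) = (594 + Y)*216 = 128304 + 216*Y)
h(K) = 1/(28 + K) (h(K) = 1/(K + 28) = 1/(28 + K))
(h(-1715) + O(-849, 980)) + 2493687 = (1/(28 - 1715) + (128304 + 216*980)) + 2493687 = (1/(-1687) + (128304 + 211680)) + 2493687 = (-1/1687 + 339984) + 2493687 = 573553007/1687 + 2493687 = 4780402976/1687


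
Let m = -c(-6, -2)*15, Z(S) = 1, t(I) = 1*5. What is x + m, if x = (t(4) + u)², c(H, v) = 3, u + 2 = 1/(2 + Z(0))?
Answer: -305/9 ≈ -33.889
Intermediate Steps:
t(I) = 5
u = -5/3 (u = -2 + 1/(2 + 1) = -2 + 1/3 = -2 + ⅓ = -5/3 ≈ -1.6667)
x = 100/9 (x = (5 - 5/3)² = (10/3)² = 100/9 ≈ 11.111)
m = -45 (m = -3*15 = -1*45 = -45)
x + m = 100/9 - 45 = -305/9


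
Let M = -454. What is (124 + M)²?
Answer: 108900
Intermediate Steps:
(124 + M)² = (124 - 454)² = (-330)² = 108900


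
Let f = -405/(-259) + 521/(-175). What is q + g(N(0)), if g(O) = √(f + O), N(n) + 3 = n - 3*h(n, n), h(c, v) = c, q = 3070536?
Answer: 3070536 + 41*I*√4403/1295 ≈ 3.0705e+6 + 2.1008*I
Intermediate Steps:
f = -9152/6475 (f = -405*(-1/259) + 521*(-1/175) = 405/259 - 521/175 = -9152/6475 ≈ -1.4134)
N(n) = -3 - 2*n (N(n) = -3 + (n - 3*n) = -3 - 2*n)
g(O) = √(-9152/6475 + O)
q + g(N(0)) = 3070536 + √(-2370368 + 1677025*(-3 - 2*0))/1295 = 3070536 + √(-2370368 + 1677025*(-3 + 0))/1295 = 3070536 + √(-2370368 + 1677025*(-3))/1295 = 3070536 + √(-2370368 - 5031075)/1295 = 3070536 + √(-7401443)/1295 = 3070536 + (41*I*√4403)/1295 = 3070536 + 41*I*√4403/1295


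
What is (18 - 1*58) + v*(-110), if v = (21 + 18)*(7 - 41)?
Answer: 145820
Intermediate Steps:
v = -1326 (v = 39*(-34) = -1326)
(18 - 1*58) + v*(-110) = (18 - 1*58) - 1326*(-110) = (18 - 58) + 145860 = -40 + 145860 = 145820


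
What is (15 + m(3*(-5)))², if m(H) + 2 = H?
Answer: 4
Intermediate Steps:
m(H) = -2 + H
(15 + m(3*(-5)))² = (15 + (-2 + 3*(-5)))² = (15 + (-2 - 15))² = (15 - 17)² = (-2)² = 4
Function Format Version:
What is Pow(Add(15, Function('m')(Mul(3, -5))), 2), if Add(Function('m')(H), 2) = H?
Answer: 4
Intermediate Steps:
Function('m')(H) = Add(-2, H)
Pow(Add(15, Function('m')(Mul(3, -5))), 2) = Pow(Add(15, Add(-2, Mul(3, -5))), 2) = Pow(Add(15, Add(-2, -15)), 2) = Pow(Add(15, -17), 2) = Pow(-2, 2) = 4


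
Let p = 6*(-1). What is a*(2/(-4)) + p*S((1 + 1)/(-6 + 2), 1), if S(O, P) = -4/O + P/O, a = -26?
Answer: -23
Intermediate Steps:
p = -6
a*(2/(-4)) + p*S((1 + 1)/(-6 + 2), 1) = -52/(-4) - 6*(-4 + 1)/((1 + 1)/(-6 + 2)) = -52*(-1)/4 - 6*(-3)/(2/(-4)) = -26*(-½) - 6*(-3)/(2*(-¼)) = 13 - 6*(-3)/(-½) = 13 - (-12)*(-3) = 13 - 6*6 = 13 - 36 = -23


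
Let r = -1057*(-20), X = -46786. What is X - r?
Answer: -67926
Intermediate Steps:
r = 21140
X - r = -46786 - 1*21140 = -46786 - 21140 = -67926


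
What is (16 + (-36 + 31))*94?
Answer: 1034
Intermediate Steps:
(16 + (-36 + 31))*94 = (16 - 5)*94 = 11*94 = 1034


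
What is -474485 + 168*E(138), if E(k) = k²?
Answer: 2724907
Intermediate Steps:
-474485 + 168*E(138) = -474485 + 168*138² = -474485 + 168*19044 = -474485 + 3199392 = 2724907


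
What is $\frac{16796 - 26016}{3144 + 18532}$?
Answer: $- \frac{2305}{5419} \approx -0.42536$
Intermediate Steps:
$\frac{16796 - 26016}{3144 + 18532} = \frac{16796 - 26016}{21676} = \left(-9220\right) \frac{1}{21676} = - \frac{2305}{5419}$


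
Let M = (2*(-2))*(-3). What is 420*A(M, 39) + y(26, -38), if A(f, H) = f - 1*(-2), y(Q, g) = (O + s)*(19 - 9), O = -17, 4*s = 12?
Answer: 5740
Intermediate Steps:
s = 3 (s = (¼)*12 = 3)
M = 12 (M = -4*(-3) = 12)
y(Q, g) = -140 (y(Q, g) = (-17 + 3)*(19 - 9) = -14*10 = -140)
A(f, H) = 2 + f (A(f, H) = f + 2 = 2 + f)
420*A(M, 39) + y(26, -38) = 420*(2 + 12) - 140 = 420*14 - 140 = 5880 - 140 = 5740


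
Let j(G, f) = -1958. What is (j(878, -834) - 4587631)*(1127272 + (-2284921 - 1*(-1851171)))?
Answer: -3182980942458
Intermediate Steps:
(j(878, -834) - 4587631)*(1127272 + (-2284921 - 1*(-1851171))) = (-1958 - 4587631)*(1127272 + (-2284921 - 1*(-1851171))) = -4589589*(1127272 + (-2284921 + 1851171)) = -4589589*(1127272 - 433750) = -4589589*693522 = -3182980942458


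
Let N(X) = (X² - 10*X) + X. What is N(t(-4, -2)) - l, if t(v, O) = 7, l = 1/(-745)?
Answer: -10429/745 ≈ -13.999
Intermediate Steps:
l = -1/745 ≈ -0.0013423
N(X) = X² - 9*X
N(t(-4, -2)) - l = 7*(-9 + 7) - 1*(-1/745) = 7*(-2) + 1/745 = -14 + 1/745 = -10429/745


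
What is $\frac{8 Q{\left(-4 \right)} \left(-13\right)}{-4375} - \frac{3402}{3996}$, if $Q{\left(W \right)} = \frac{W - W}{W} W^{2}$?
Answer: $- \frac{63}{74} \approx -0.85135$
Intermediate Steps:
$Q{\left(W \right)} = 0$ ($Q{\left(W \right)} = \frac{0}{W} W^{2} = 0 W^{2} = 0$)
$\frac{8 Q{\left(-4 \right)} \left(-13\right)}{-4375} - \frac{3402}{3996} = \frac{8 \cdot 0 \left(-13\right)}{-4375} - \frac{3402}{3996} = 0 \left(-13\right) \left(- \frac{1}{4375}\right) - \frac{63}{74} = 0 \left(- \frac{1}{4375}\right) - \frac{63}{74} = 0 - \frac{63}{74} = - \frac{63}{74}$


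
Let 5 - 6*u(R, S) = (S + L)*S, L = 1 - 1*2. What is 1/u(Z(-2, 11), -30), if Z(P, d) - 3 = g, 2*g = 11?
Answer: -6/925 ≈ -0.0064865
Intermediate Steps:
L = -1 (L = 1 - 2 = -1)
g = 11/2 (g = (½)*11 = 11/2 ≈ 5.5000)
Z(P, d) = 17/2 (Z(P, d) = 3 + 11/2 = 17/2)
u(R, S) = ⅚ - S*(-1 + S)/6 (u(R, S) = ⅚ - (S - 1)*S/6 = ⅚ - (-1 + S)*S/6 = ⅚ - S*(-1 + S)/6)
1/u(Z(-2, 11), -30) = 1/(⅚ - ⅙*(-30)² + (⅙)*(-30)) = 1/(⅚ - ⅙*900 - 5) = 1/(⅚ - 150 - 5) = 1/(-925/6) = -6/925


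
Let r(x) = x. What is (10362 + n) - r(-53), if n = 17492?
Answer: 27907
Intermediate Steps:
(10362 + n) - r(-53) = (10362 + 17492) - 1*(-53) = 27854 + 53 = 27907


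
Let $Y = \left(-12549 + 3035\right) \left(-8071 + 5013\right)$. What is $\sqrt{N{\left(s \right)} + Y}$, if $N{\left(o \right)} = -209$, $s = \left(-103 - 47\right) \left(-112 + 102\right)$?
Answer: $77 \sqrt{4907} \approx 5393.9$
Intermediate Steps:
$s = 1500$ ($s = \left(-150\right) \left(-10\right) = 1500$)
$Y = 29093812$ ($Y = \left(-9514\right) \left(-3058\right) = 29093812$)
$\sqrt{N{\left(s \right)} + Y} = \sqrt{-209 + 29093812} = \sqrt{29093603} = 77 \sqrt{4907}$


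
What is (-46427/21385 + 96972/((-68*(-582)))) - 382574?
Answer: -26982056081081/70527730 ≈ -3.8257e+5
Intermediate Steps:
(-46427/21385 + 96972/((-68*(-582)))) - 382574 = (-46427*1/21385 + 96972/39576) - 382574 = (-46427/21385 + 96972*(1/39576)) - 382574 = (-46427/21385 + 8081/3298) - 382574 = 19695939/70527730 - 382574 = -26982056081081/70527730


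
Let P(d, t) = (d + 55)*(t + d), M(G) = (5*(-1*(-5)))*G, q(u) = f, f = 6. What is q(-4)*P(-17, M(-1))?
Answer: -9576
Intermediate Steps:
q(u) = 6
M(G) = 25*G (M(G) = (5*5)*G = 25*G)
P(d, t) = (55 + d)*(d + t)
q(-4)*P(-17, M(-1)) = 6*((-17)**2 + 55*(-17) + 55*(25*(-1)) - 425*(-1)) = 6*(289 - 935 + 55*(-25) - 17*(-25)) = 6*(289 - 935 - 1375 + 425) = 6*(-1596) = -9576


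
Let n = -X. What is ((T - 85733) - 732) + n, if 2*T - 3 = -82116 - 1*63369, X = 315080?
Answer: -474286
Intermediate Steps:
T = -72741 (T = 3/2 + (-82116 - 1*63369)/2 = 3/2 + (-82116 - 63369)/2 = 3/2 + (½)*(-145485) = 3/2 - 145485/2 = -72741)
n = -315080 (n = -1*315080 = -315080)
((T - 85733) - 732) + n = ((-72741 - 85733) - 732) - 315080 = (-158474 - 732) - 315080 = -159206 - 315080 = -474286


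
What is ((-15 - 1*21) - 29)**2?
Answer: 4225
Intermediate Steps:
((-15 - 1*21) - 29)**2 = ((-15 - 21) - 29)**2 = (-36 - 29)**2 = (-65)**2 = 4225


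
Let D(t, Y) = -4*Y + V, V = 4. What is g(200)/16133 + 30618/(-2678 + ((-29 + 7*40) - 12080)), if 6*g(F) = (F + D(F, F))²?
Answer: 1094678674/702124293 ≈ 1.5591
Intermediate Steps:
D(t, Y) = 4 - 4*Y (D(t, Y) = -4*Y + 4 = 4 - 4*Y)
g(F) = (4 - 3*F)²/6 (g(F) = (F + (4 - 4*F))²/6 = (4 - 3*F)²/6)
g(200)/16133 + 30618/(-2678 + ((-29 + 7*40) - 12080)) = ((-4 + 3*200)²/6)/16133 + 30618/(-2678 + ((-29 + 7*40) - 12080)) = ((-4 + 600)²/6)*(1/16133) + 30618/(-2678 + ((-29 + 280) - 12080)) = ((⅙)*596²)*(1/16133) + 30618/(-2678 + (251 - 12080)) = ((⅙)*355216)*(1/16133) + 30618/(-2678 - 11829) = (177608/3)*(1/16133) + 30618/(-14507) = 177608/48399 + 30618*(-1/14507) = 177608/48399 - 30618/14507 = 1094678674/702124293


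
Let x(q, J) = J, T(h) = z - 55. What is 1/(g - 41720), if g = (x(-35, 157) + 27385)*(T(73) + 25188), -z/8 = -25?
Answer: 1/697679766 ≈ 1.4333e-9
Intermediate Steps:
z = 200 (z = -8*(-25) = 200)
T(h) = 145 (T(h) = 200 - 55 = 145)
g = 697721486 (g = (157 + 27385)*(145 + 25188) = 27542*25333 = 697721486)
1/(g - 41720) = 1/(697721486 - 41720) = 1/697679766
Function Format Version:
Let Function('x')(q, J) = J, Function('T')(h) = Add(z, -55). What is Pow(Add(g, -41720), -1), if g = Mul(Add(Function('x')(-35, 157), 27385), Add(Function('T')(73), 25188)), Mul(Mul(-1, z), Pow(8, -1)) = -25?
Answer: Rational(1, 697679766) ≈ 1.4333e-9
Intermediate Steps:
z = 200 (z = Mul(-8, -25) = 200)
Function('T')(h) = 145 (Function('T')(h) = Add(200, -55) = 145)
g = 697721486 (g = Mul(Add(157, 27385), Add(145, 25188)) = Mul(27542, 25333) = 697721486)
Pow(Add(g, -41720), -1) = Pow(Add(697721486, -41720), -1) = Pow(697679766, -1) = Rational(1, 697679766)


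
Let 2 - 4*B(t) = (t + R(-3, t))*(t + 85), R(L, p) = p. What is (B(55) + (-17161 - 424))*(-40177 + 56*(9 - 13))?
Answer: 1731950469/2 ≈ 8.6598e+8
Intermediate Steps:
B(t) = ½ - t*(85 + t)/2 (B(t) = ½ - (t + t)*(t + 85)/4 = ½ - 2*t*(85 + t)/4 = ½ - t*(85 + t)/2)
(B(55) + (-17161 - 424))*(-40177 + 56*(9 - 13)) = ((½ - 85/2*55 - ½*55²) + (-17161 - 424))*(-40177 + 56*(9 - 13)) = ((½ - 4675/2 - ½*3025) - 17585)*(-40177 + 56*(-4)) = ((½ - 4675/2 - 3025/2) - 17585)*(-40177 - 224) = (-7699/2 - 17585)*(-40401) = -42869/2*(-40401) = 1731950469/2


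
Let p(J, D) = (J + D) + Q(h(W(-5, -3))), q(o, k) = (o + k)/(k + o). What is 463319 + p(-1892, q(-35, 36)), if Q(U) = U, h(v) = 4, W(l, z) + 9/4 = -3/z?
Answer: 461432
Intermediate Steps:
W(l, z) = -9/4 - 3/z
q(o, k) = 1 (q(o, k) = (k + o)/(k + o) = 1)
p(J, D) = 4 + D + J (p(J, D) = (J + D) + 4 = (D + J) + 4 = 4 + D + J)
463319 + p(-1892, q(-35, 36)) = 463319 + (4 + 1 - 1892) = 463319 - 1887 = 461432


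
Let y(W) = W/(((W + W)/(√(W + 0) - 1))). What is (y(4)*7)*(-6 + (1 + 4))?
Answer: -7/2 ≈ -3.5000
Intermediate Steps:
y(W) = -½ + √W/2 (y(W) = W/(((2*W)/(√W - 1))) = W/(((2*W)/(-1 + √W))) = W/((2*W/(-1 + √W))) = W*((-1 + √W)/(2*W)) = -½ + √W/2)
(y(4)*7)*(-6 + (1 + 4)) = ((-½ + √4/2)*7)*(-6 + (1 + 4)) = ((-½ + (½)*2)*7)*(-6 + 5) = ((-½ + 1)*7)*(-1) = ((½)*7)*(-1) = (7/2)*(-1) = -7/2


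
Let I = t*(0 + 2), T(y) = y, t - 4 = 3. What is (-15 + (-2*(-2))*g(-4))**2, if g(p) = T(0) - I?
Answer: 5041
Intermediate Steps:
t = 7 (t = 4 + 3 = 7)
I = 14 (I = 7*(0 + 2) = 7*2 = 14)
g(p) = -14 (g(p) = 0 - 1*14 = 0 - 14 = -14)
(-15 + (-2*(-2))*g(-4))**2 = (-15 - 2*(-2)*(-14))**2 = (-15 + 4*(-14))**2 = (-15 - 56)**2 = (-71)**2 = 5041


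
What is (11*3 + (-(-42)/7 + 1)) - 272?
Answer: -232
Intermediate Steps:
(11*3 + (-(-42)/7 + 1)) - 272 = (33 + (-(-42)/7 + 1)) - 272 = (33 + (-7*(-6/7) + 1)) - 272 = (33 + (6 + 1)) - 272 = (33 + 7) - 272 = 40 - 272 = -232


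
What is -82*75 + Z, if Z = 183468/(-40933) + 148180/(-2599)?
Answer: -660809217322/106384867 ≈ -6211.5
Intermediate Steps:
Z = -6542285272/106384867 (Z = 183468*(-1/40933) + 148180*(-1/2599) = -183468/40933 - 148180/2599 = -6542285272/106384867 ≈ -61.496)
-82*75 + Z = -82*75 - 6542285272/106384867 = -6150 - 6542285272/106384867 = -660809217322/106384867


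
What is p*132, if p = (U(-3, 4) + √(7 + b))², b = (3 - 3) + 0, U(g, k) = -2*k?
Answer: 9372 - 2112*√7 ≈ 3784.2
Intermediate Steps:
b = 0 (b = 0 + 0 = 0)
p = (-8 + √7)² (p = (-2*4 + √(7 + 0))² = (-8 + √7)² ≈ 28.668)
p*132 = (8 - √7)²*132 = 132*(8 - √7)²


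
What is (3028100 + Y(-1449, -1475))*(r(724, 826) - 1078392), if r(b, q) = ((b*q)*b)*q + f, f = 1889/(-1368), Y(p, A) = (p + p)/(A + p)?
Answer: 2165906690505267637276127/2000016 ≈ 1.0829e+18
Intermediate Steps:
Y(p, A) = 2*p/(A + p) (Y(p, A) = (2*p)/(A + p) = 2*p/(A + p))
f = -1889/1368 (f = 1889*(-1/1368) = -1889/1368 ≈ -1.3808)
r(b, q) = -1889/1368 + b²*q² (r(b, q) = ((b*q)*b)*q - 1889/1368 = (q*b²)*q - 1889/1368 = b²*q² - 1889/1368 = -1889/1368 + b²*q²)
(3028100 + Y(-1449, -1475))*(r(724, 826) - 1078392) = (3028100 + 2*(-1449)/(-1475 - 1449))*((-1889/1368 + 724²*826²) - 1078392) = (3028100 + 2*(-1449)/(-2924))*((-1889/1368 + 524176*682276) - 1078392) = (3028100 + 2*(-1449)*(-1/2924))*((-1889/1368 + 357632704576) - 1078392) = (3028100 + 1449/1462)*(489241539858079/1368 - 1078392) = (4427083649/1462)*(489240064617823/1368) = 2165906690505267637276127/2000016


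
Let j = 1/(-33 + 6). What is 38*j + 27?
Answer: 691/27 ≈ 25.593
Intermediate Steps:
j = -1/27 (j = 1/(-27) = -1/27 ≈ -0.037037)
38*j + 27 = 38*(-1/27) + 27 = -38/27 + 27 = 691/27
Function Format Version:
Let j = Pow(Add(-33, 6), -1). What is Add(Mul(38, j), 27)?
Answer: Rational(691, 27) ≈ 25.593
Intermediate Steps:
j = Rational(-1, 27) (j = Pow(-27, -1) = Rational(-1, 27) ≈ -0.037037)
Add(Mul(38, j), 27) = Add(Mul(38, Rational(-1, 27)), 27) = Add(Rational(-38, 27), 27) = Rational(691, 27)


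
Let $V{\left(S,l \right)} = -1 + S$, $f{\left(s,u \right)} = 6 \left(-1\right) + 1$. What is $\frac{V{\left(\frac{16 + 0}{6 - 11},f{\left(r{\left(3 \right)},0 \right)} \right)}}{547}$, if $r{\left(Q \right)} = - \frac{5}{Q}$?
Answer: $- \frac{21}{2735} \approx -0.0076782$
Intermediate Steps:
$f{\left(s,u \right)} = -5$ ($f{\left(s,u \right)} = -6 + 1 = -5$)
$\frac{V{\left(\frac{16 + 0}{6 - 11},f{\left(r{\left(3 \right)},0 \right)} \right)}}{547} = \frac{-1 + \frac{16 + 0}{6 - 11}}{547} = \left(-1 + \frac{16}{-5}\right) \frac{1}{547} = \left(-1 + 16 \left(- \frac{1}{5}\right)\right) \frac{1}{547} = \left(-1 - \frac{16}{5}\right) \frac{1}{547} = \left(- \frac{21}{5}\right) \frac{1}{547} = - \frac{21}{2735}$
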